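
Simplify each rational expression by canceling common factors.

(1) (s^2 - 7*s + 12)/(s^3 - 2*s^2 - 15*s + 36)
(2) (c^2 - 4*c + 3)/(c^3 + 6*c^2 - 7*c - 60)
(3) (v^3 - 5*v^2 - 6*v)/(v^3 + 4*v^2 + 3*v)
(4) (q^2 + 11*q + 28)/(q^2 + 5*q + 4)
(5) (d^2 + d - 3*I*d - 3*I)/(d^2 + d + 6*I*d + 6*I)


(1) = (s - 4)/(s^2 + s - 12)
(2) = (c - 1)/(c^2 + 9*c + 20)
(3) = (v - 6)/(v + 3)
(4) = (q + 7)/(q + 1)
(5) = (d - 3*I)/(d + 6*I)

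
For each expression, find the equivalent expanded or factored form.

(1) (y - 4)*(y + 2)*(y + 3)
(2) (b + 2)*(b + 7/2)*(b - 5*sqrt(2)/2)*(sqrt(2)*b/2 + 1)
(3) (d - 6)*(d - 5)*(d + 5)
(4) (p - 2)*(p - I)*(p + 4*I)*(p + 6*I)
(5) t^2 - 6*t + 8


(1) = y^3 + y^2 - 14*y - 24
(2) = sqrt(2)*b^4/2 - 3*b^3/2 + 11*sqrt(2)*b^3/4 - 33*b^2/4 + sqrt(2)*b^2 - 55*sqrt(2)*b/4 - 21*b/2 - 35*sqrt(2)/2
(3) = d^3 - 6*d^2 - 25*d + 150
(4) = p^4 - 2*p^3 + 9*I*p^3 - 14*p^2 - 18*I*p^2 + 28*p + 24*I*p - 48*I
(5) = (t - 4)*(t - 2)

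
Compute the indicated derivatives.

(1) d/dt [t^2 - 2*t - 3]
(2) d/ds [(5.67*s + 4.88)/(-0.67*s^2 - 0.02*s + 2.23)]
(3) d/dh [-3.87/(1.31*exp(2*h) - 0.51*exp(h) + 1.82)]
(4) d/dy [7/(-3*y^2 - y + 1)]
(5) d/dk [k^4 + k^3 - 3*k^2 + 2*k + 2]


(1) = 2*t - 2
(2) = (3.7989*s^2 + 6.5392*s + 12.7417)/(0.4489*s^4 + 0.0268*s^3 - 2.9878*s^2 - 0.0892*s + 4.9729)
(3) = (10.1394*exp(h) - 1.9737)*exp(h)/(1.31*exp(2*h) - 0.51*exp(h) + 1.82)^2
(4) = 7*(6*y + 1)/(3*y^2 + y - 1)^2
(5) = 4*k^3 + 3*k^2 - 6*k + 2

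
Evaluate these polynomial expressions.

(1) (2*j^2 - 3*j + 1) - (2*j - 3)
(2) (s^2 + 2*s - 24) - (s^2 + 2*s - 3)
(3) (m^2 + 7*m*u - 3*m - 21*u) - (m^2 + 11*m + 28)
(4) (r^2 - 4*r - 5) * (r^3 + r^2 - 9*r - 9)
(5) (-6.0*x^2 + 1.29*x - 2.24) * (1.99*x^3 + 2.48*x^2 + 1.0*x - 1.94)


(1) = 2*j^2 - 5*j + 4
(2) = -21
(3) = 7*m*u - 14*m - 21*u - 28
(4) = r^5 - 3*r^4 - 18*r^3 + 22*r^2 + 81*r + 45
(5) = -11.94*x^5 - 12.3129*x^4 - 7.2584*x^3 + 7.3748*x^2 - 4.7426*x + 4.3456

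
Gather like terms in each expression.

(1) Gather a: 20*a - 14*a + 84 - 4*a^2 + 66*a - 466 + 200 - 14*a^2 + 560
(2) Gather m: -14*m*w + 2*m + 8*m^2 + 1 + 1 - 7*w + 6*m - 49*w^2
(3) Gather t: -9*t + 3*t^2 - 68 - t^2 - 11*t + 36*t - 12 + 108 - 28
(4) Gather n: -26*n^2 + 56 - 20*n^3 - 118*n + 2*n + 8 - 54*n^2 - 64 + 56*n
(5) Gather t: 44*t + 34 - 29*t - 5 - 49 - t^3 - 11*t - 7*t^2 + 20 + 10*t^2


(1) = -18*a^2 + 72*a + 378
(2) = 8*m^2 + m*(8 - 14*w) - 49*w^2 - 7*w + 2
(3) = 2*t^2 + 16*t
(4) = -20*n^3 - 80*n^2 - 60*n
(5) = -t^3 + 3*t^2 + 4*t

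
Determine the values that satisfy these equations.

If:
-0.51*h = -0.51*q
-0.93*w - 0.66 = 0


Then:
h = q
w = -0.71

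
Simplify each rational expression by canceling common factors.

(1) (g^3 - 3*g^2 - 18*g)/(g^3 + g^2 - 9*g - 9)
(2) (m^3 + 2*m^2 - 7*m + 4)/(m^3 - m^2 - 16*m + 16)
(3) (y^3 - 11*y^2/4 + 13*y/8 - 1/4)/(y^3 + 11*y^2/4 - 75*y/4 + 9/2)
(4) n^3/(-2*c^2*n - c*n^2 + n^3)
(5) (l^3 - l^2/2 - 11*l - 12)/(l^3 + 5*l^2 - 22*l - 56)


(1) = (g^2 - 6*g)/(g^2 - 2*g - 3)
(2) = (m - 1)/(m - 4)
(3) = (2*y^2 - 5*y + 2)/(2*y^2 + 6*y - 36)
(4) = -n^2/(2*c^2 + c*n - n^2)
(5) = (2*l + 3)/(2*l + 14)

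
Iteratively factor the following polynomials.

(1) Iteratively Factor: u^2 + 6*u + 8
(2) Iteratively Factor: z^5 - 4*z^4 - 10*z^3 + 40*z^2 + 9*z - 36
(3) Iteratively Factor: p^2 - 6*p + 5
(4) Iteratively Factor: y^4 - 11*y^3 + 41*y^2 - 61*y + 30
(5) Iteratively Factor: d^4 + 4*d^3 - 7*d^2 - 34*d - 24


(1) = (u + 4)*(u + 2)
(2) = (z - 4)*(z^4 - 10*z^2 + 9) = (z - 4)*(z + 3)*(z^3 - 3*z^2 - z + 3) = (z - 4)*(z - 3)*(z + 3)*(z^2 - 1) = (z - 4)*(z - 3)*(z - 1)*(z + 3)*(z + 1)
(3) = (p - 5)*(p - 1)
(4) = (y - 5)*(y^3 - 6*y^2 + 11*y - 6) = (y - 5)*(y - 3)*(y^2 - 3*y + 2) = (y - 5)*(y - 3)*(y - 1)*(y - 2)
(5) = (d + 2)*(d^3 + 2*d^2 - 11*d - 12) = (d + 2)*(d + 4)*(d^2 - 2*d - 3) = (d - 3)*(d + 2)*(d + 4)*(d + 1)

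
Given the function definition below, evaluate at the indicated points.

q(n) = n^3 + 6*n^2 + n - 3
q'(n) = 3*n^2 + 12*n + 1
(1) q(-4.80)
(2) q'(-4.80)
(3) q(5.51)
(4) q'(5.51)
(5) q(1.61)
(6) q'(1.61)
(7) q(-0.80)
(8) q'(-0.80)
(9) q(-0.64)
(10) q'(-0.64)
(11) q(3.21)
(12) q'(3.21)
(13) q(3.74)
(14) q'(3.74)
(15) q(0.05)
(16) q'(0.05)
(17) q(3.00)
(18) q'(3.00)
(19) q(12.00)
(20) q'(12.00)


(1) = 19.85
(2) = 12.52
(3) = 351.95
(4) = 158.20
(5) = 18.34
(6) = 28.10
(7) = -0.47
(8) = -6.68
(9) = -1.44
(10) = -5.45
(11) = 95.11
(12) = 70.43
(13) = 136.98
(14) = 87.84
(15) = -2.93
(16) = 1.61
(17) = 81.00
(18) = 64.00
(19) = 2601.00
(20) = 577.00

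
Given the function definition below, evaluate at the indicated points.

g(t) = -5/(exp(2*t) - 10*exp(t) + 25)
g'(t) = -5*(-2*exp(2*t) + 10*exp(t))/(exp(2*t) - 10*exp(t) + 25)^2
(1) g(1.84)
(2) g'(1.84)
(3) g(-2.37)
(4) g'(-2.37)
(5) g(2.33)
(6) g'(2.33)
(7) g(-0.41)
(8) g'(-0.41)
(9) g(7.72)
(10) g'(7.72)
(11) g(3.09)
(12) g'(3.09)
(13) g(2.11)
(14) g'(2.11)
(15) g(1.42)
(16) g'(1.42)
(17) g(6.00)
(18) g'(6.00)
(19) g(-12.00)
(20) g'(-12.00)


(1) = -2.97
(2) = 28.89
(3) = -0.21
(4) = -0.01
(5) = -0.18
(6) = 0.70
(7) = -0.27
(8) = -0.08
(9) = -0.00
(10) = 0.00
(11) = -0.02
(12) = 0.04
(13) = -0.47
(14) = 2.41
(15) = -6.72
(16) = -64.39
(17) = -0.00
(18) = 0.00
(19) = -0.20
(20) = -0.00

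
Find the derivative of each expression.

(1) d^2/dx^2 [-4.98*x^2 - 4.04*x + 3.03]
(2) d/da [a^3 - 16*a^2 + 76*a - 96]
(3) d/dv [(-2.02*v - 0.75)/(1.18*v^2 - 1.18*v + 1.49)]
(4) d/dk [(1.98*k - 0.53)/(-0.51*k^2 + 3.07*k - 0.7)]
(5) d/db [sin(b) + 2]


(1) = -9.96000000000000
(2) = 3*a^2 - 32*a + 76
(3) = (2.3836*v^2 + 1.77*v - 3.8948)/(1.3924*v^4 - 2.7848*v^3 + 4.9088*v^2 - 3.5164*v + 2.2201)
(4) = (1.0098*k^2 - 0.5406*k + 0.2411)/(0.2601*k^4 - 3.1314*k^3 + 10.1389*k^2 - 4.298*k + 0.49)
(5) = cos(b)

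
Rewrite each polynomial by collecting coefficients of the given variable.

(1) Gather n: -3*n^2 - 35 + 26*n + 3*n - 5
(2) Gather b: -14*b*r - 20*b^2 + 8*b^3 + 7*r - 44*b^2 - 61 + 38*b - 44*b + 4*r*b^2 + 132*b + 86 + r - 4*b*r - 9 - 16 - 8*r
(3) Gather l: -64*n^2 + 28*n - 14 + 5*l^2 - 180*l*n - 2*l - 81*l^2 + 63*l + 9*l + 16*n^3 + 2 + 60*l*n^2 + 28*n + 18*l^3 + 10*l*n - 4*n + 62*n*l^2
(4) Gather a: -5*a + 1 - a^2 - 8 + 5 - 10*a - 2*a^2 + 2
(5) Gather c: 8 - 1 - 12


(1) = -3*n^2 + 29*n - 40
(2) = 8*b^3 + b^2*(4*r - 64) + b*(126 - 18*r)
(3) = 18*l^3 + l^2*(62*n - 76) + l*(60*n^2 - 170*n + 70) + 16*n^3 - 64*n^2 + 52*n - 12
(4) = -3*a^2 - 15*a
(5) = -5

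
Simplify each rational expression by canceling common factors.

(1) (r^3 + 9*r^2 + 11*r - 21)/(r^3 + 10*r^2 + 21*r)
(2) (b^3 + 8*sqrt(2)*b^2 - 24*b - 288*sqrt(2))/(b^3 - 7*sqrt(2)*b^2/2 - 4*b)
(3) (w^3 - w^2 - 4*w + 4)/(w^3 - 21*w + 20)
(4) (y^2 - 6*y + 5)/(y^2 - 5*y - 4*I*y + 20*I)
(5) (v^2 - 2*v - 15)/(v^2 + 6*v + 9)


(1) = (r - 1)/r
(2) = (2*b^2 + 24*sqrt(2)*b + 144)/(2*b^2 + sqrt(2)*b)
(3) = (w^2 - 4)/(w^2 + w - 20)
(4) = (y - 1)/(y - 4*I)
(5) = (v - 5)/(v + 3)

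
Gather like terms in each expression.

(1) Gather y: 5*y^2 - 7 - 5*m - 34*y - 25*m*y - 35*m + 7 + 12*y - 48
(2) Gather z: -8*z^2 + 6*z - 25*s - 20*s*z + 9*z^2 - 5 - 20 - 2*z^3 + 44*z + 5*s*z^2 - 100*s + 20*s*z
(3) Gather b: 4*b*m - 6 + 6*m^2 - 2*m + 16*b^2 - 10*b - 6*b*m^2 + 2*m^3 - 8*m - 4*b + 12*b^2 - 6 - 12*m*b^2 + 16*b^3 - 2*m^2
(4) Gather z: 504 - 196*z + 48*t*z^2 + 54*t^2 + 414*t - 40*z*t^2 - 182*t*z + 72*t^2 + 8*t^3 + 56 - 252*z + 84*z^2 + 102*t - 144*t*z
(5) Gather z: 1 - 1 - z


(1) = -40*m + 5*y^2 + y*(-25*m - 22) - 48
(2) = -125*s - 2*z^3 + z^2*(5*s + 1) + 50*z - 25
(3) = 16*b^3 + b^2*(28 - 12*m) + b*(-6*m^2 + 4*m - 14) + 2*m^3 + 4*m^2 - 10*m - 12
(4) = 8*t^3 + 126*t^2 + 516*t + z^2*(48*t + 84) + z*(-40*t^2 - 326*t - 448) + 560
(5) = -z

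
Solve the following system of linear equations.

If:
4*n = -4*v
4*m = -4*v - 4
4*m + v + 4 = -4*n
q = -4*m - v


Then:
m = -1
n = 0
q = 4
v = 0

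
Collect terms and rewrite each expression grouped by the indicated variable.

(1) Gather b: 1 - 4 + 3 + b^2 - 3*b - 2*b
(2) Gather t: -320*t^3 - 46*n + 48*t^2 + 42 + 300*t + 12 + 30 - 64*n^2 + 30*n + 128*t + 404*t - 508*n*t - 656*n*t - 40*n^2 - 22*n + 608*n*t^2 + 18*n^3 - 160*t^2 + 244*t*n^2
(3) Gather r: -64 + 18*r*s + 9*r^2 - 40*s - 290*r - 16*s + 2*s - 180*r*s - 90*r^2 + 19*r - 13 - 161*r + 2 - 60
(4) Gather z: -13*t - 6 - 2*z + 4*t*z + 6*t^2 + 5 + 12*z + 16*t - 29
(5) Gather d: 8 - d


(1) = b^2 - 5*b
(2) = 18*n^3 - 104*n^2 - 38*n - 320*t^3 + t^2*(608*n - 112) + t*(244*n^2 - 1164*n + 832) + 84
(3) = -81*r^2 + r*(-162*s - 432) - 54*s - 135
(4) = 6*t^2 + 3*t + z*(4*t + 10) - 30
(5) = 8 - d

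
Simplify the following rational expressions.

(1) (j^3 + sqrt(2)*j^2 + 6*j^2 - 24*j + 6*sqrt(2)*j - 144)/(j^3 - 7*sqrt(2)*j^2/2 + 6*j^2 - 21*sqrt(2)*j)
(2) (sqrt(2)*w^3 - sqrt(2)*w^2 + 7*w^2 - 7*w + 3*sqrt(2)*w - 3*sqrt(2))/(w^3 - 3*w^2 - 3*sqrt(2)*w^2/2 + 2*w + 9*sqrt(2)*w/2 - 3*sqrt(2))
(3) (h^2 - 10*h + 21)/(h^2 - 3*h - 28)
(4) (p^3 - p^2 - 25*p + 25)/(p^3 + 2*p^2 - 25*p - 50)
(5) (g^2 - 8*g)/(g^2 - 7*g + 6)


(1) = (2*j^2 + 2*sqrt(2)*j - 48)/(2*j^2 - 7*sqrt(2)*j)
(2) = (2*sqrt(2)*w^2 + 14*w + 6*sqrt(2))/(2*w^2 + w*(-3*sqrt(2) - 4) + 6*sqrt(2))
(3) = (h - 3)/(h + 4)
(4) = (p - 1)/(p + 2)
(5) = (g^2 - 8*g)/(g^2 - 7*g + 6)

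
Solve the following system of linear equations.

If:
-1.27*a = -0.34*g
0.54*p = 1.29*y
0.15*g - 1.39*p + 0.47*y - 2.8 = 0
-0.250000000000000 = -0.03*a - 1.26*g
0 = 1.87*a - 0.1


Then:
No Solution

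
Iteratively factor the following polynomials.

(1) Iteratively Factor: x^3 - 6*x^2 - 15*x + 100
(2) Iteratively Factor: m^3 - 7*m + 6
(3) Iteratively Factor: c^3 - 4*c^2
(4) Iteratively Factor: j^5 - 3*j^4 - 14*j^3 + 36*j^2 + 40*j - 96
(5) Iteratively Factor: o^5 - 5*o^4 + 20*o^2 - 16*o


(1) = (x - 5)*(x^2 - x - 20) = (x - 5)*(x + 4)*(x - 5)
(2) = (m + 3)*(m^2 - 3*m + 2) = (m - 1)*(m + 3)*(m - 2)
(3) = (c)*(c^2 - 4*c) = c*(c - 4)*(c)
(4) = (j - 4)*(j^4 + j^3 - 10*j^2 - 4*j + 24) = (j - 4)*(j + 3)*(j^3 - 2*j^2 - 4*j + 8) = (j - 4)*(j + 2)*(j + 3)*(j^2 - 4*j + 4) = (j - 4)*(j - 2)*(j + 2)*(j + 3)*(j - 2)
(5) = (o - 2)*(o^4 - 3*o^3 - 6*o^2 + 8*o) = o*(o - 2)*(o^3 - 3*o^2 - 6*o + 8) = o*(o - 4)*(o - 2)*(o^2 + o - 2) = o*(o - 4)*(o - 2)*(o + 2)*(o - 1)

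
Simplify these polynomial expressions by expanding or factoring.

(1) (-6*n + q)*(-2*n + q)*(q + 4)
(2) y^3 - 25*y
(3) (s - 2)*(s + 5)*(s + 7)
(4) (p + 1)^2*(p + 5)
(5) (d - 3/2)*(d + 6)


(1) = 12*n^2*q + 48*n^2 - 8*n*q^2 - 32*n*q + q^3 + 4*q^2
(2) = y*(y - 5)*(y + 5)
(3) = s^3 + 10*s^2 + 11*s - 70
(4) = p^3 + 7*p^2 + 11*p + 5
(5) = d^2 + 9*d/2 - 9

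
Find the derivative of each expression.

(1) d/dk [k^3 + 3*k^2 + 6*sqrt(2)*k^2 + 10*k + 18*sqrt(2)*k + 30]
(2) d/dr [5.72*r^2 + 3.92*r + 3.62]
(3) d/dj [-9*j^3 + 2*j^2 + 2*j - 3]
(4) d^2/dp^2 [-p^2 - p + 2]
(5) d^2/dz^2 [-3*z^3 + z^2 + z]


(1) = 3*k^2 + 6*k + 12*sqrt(2)*k + 10 + 18*sqrt(2)
(2) = 11.44*r + 3.92
(3) = -27*j^2 + 4*j + 2
(4) = -2
(5) = 2 - 18*z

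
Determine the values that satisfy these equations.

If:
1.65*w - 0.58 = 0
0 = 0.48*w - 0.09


Then:
No Solution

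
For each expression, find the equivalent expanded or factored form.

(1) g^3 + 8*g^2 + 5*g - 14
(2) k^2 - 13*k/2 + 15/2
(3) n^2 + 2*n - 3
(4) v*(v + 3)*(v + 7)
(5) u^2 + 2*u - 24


(1) = (g - 1)*(g + 2)*(g + 7)
(2) = (k - 5)*(k - 3/2)
(3) = (n - 1)*(n + 3)
(4) = v^3 + 10*v^2 + 21*v
(5) = (u - 4)*(u + 6)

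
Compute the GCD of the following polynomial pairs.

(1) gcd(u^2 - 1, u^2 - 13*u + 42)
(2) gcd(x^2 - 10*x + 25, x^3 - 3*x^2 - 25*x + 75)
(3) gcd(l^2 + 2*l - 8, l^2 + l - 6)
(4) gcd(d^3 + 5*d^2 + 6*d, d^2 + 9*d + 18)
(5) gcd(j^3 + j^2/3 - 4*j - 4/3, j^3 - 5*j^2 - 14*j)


(1) = gcd((u - 1)*(u + 1), (u - 7)*(u - 6)) = 1
(2) = x - 5
(3) = l - 2
(4) = d + 3
(5) = gcd((j - 2)*(j + 1/3)*(j + 2), j*(j - 7)*(j + 2)) = j + 2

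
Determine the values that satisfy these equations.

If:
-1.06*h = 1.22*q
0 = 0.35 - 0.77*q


Then:
h = -0.52
q = 0.45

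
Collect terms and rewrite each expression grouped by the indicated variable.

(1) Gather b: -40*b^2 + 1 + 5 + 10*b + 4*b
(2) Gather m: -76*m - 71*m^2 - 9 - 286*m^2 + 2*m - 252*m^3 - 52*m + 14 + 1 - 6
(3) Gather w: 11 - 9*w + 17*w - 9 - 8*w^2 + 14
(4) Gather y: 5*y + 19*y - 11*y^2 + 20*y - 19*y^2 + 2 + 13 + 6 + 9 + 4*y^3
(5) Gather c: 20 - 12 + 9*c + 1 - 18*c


(1) = -40*b^2 + 14*b + 6
(2) = -252*m^3 - 357*m^2 - 126*m
(3) = -8*w^2 + 8*w + 16
(4) = 4*y^3 - 30*y^2 + 44*y + 30
(5) = 9 - 9*c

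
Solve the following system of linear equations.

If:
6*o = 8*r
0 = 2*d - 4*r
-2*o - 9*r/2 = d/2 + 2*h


Then:
d = 2*r
h = -49*r/12
o = 4*r/3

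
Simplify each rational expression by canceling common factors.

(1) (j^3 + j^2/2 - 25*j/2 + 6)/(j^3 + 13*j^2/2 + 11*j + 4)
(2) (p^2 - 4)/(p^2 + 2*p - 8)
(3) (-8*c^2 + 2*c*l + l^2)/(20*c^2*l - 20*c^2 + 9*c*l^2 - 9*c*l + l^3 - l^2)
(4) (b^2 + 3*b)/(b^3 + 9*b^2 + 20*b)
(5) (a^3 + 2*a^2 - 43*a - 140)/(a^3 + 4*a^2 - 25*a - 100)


(1) = (2*j^2 - 7*j + 3)/(2*j^2 + 5*j + 2)
(2) = (p + 2)/(p + 4)
(3) = (-2*c + l)/(5*c*l - 5*c + l^2 - l)
(4) = (b + 3)/(b^2 + 9*b + 20)
(5) = (a - 7)/(a - 5)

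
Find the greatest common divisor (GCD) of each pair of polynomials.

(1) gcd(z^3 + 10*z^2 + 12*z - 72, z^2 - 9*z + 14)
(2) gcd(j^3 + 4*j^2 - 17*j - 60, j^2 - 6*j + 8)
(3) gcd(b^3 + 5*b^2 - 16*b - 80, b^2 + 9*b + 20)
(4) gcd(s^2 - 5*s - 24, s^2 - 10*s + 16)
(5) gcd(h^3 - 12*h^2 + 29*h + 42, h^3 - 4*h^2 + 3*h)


(1) = gcd((z - 2)*(z + 6)^2, (z - 7)*(z - 2)) = z - 2
(2) = gcd((j - 4)*(j + 3)*(j + 5), (j - 4)*(j - 2)) = j - 4
(3) = gcd((b - 4)*(b + 4)*(b + 5), (b + 4)*(b + 5)) = b^2 + 9*b + 20
(4) = s - 8
(5) = gcd((h - 7)*(h - 6)*(h + 1), h*(h - 3)*(h - 1)) = 1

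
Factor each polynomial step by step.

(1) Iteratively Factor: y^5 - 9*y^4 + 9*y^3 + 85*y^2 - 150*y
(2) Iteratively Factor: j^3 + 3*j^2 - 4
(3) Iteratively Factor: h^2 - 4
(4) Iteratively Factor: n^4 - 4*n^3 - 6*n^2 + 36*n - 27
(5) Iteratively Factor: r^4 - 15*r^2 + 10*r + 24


(1) = (y)*(y^4 - 9*y^3 + 9*y^2 + 85*y - 150) = y*(y - 5)*(y^3 - 4*y^2 - 11*y + 30) = y*(y - 5)*(y - 2)*(y^2 - 2*y - 15) = y*(y - 5)*(y - 2)*(y + 3)*(y - 5)
(2) = (j + 2)*(j^2 + j - 2) = (j + 2)^2*(j - 1)
(3) = (h - 2)*(h + 2)
(4) = (n + 3)*(n^3 - 7*n^2 + 15*n - 9) = (n - 3)*(n + 3)*(n^2 - 4*n + 3) = (n - 3)*(n - 1)*(n + 3)*(n - 3)
(5) = (r + 4)*(r^3 - 4*r^2 + r + 6) = (r - 3)*(r + 4)*(r^2 - r - 2) = (r - 3)*(r - 2)*(r + 4)*(r + 1)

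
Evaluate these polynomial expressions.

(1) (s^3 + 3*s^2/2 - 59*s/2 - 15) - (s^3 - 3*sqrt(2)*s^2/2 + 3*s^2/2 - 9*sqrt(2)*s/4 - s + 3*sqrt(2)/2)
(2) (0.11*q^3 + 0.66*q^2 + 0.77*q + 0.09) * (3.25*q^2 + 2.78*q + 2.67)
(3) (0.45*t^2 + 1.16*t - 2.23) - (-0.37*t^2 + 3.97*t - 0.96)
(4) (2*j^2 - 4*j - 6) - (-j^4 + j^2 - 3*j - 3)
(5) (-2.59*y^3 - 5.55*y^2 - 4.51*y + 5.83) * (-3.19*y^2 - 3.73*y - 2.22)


(1) = 3*sqrt(2)*s^2/2 - 57*s/2 + 9*sqrt(2)*s/4 - 15 - 3*sqrt(2)/2
(2) = 0.3575*q^5 + 2.4508*q^4 + 4.631*q^3 + 4.1953*q^2 + 2.3061*q + 0.2403
(3) = 0.82*t^2 - 2.81*t - 1.27
(4) = j^4 + j^2 - j - 3
(5) = 8.2621*y^5 + 27.3652*y^4 + 40.8382*y^3 + 10.5456*y^2 - 11.7337*y - 12.9426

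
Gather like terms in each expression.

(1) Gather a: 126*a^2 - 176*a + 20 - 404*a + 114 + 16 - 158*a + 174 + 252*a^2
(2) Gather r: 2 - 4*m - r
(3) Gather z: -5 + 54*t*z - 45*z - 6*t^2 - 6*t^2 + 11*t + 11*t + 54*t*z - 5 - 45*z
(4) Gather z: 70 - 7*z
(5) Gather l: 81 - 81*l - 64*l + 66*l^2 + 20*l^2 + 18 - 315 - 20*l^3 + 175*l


(1) = 378*a^2 - 738*a + 324
(2) = -4*m - r + 2
(3) = -12*t^2 + 22*t + z*(108*t - 90) - 10
(4) = 70 - 7*z
(5) = -20*l^3 + 86*l^2 + 30*l - 216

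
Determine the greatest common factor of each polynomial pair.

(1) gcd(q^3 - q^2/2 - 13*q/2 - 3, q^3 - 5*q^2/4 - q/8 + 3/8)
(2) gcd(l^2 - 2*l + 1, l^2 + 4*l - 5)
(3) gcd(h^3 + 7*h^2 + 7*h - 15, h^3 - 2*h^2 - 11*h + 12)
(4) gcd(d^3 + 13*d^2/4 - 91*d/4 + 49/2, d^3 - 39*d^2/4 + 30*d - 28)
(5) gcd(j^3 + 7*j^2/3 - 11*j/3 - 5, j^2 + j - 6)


(1) = q + 1/2
(2) = l - 1
(3) = gcd((h - 1)*(h + 3)*(h + 5), (h - 4)*(h - 1)*(h + 3)) = h^2 + 2*h - 3
(4) = d - 7/4
(5) = gcd((j - 5/3)*(j + 1)*(j + 3), (j - 2)*(j + 3)) = j + 3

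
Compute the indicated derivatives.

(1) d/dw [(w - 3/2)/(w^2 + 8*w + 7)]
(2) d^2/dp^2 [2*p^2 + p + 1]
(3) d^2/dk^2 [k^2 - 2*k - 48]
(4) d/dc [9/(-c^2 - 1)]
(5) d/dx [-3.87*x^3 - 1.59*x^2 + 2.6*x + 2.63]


(1) = (w^2 + 8*w - (w + 4)*(2*w - 3) + 7)/(w^2 + 8*w + 7)^2
(2) = 4
(3) = 2
(4) = 18*c/(c^2 + 1)^2
(5) = -11.61*x^2 - 3.18*x + 2.6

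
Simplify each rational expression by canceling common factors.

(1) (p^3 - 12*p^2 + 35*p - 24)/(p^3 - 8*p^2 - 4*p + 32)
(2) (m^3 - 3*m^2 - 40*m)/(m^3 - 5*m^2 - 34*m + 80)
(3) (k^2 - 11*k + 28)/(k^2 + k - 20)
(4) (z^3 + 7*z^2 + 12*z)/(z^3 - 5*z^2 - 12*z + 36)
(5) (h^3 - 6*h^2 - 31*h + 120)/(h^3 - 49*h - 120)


(1) = (p^2 - 4*p + 3)/(p^2 - 4)
(2) = m/(m - 2)
(3) = (k - 7)/(k + 5)
(4) = (z^2 + 4*z)/(z^2 - 8*z + 12)
(5) = (h - 3)/(h + 3)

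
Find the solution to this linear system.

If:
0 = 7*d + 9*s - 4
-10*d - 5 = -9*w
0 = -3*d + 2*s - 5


Then:
d = -37/41
s = 47/41
w = -55/123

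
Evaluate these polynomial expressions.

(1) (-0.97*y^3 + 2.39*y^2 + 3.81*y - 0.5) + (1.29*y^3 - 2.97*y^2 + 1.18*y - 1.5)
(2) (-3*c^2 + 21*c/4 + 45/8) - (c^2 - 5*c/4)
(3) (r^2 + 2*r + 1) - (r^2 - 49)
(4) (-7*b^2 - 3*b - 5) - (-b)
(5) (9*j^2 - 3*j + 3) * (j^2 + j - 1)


(1) = 0.32*y^3 - 0.58*y^2 + 4.99*y - 2.0
(2) = -4*c^2 + 13*c/2 + 45/8
(3) = 2*r + 50
(4) = -7*b^2 - 2*b - 5
(5) = 9*j^4 + 6*j^3 - 9*j^2 + 6*j - 3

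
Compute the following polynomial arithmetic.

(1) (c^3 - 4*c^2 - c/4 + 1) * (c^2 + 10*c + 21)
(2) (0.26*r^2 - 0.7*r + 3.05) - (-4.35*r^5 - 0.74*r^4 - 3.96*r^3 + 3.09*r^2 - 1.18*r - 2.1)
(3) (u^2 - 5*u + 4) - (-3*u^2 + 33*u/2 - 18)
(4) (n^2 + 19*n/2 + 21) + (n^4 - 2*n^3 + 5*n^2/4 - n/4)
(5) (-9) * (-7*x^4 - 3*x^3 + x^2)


(1) = c^5 + 6*c^4 - 77*c^3/4 - 171*c^2/2 + 19*c/4 + 21
(2) = 4.35*r^5 + 0.74*r^4 + 3.96*r^3 - 2.83*r^2 + 0.48*r + 5.15
(3) = 4*u^2 - 43*u/2 + 22
(4) = n^4 - 2*n^3 + 9*n^2/4 + 37*n/4 + 21
(5) = 63*x^4 + 27*x^3 - 9*x^2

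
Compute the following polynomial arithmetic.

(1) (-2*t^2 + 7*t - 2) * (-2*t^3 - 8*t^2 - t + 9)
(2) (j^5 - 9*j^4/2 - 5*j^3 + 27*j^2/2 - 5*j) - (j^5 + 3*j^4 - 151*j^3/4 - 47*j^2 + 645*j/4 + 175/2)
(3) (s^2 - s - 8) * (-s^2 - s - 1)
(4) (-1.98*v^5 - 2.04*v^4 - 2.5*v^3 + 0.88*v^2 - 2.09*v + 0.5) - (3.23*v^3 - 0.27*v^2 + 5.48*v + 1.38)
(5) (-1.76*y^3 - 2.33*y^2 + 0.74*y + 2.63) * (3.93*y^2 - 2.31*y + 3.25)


(1) = 4*t^5 + 2*t^4 - 50*t^3 - 9*t^2 + 65*t - 18
(2) = -15*j^4/2 + 131*j^3/4 + 121*j^2/2 - 665*j/4 - 175/2
(3) = -s^4 + 8*s^2 + 9*s + 8
(4) = -1.98*v^5 - 2.04*v^4 - 5.73*v^3 + 1.15*v^2 - 7.57*v - 0.88
(5) = -6.9168*y^5 - 5.0913*y^4 + 2.5705*y^3 + 1.054*y^2 - 3.6703*y + 8.5475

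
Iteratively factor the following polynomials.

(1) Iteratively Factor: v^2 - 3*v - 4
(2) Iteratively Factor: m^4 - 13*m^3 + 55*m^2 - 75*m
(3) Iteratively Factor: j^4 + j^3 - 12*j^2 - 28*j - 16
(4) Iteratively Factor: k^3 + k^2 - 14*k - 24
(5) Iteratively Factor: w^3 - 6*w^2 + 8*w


(1) = (v + 1)*(v - 4)
(2) = (m - 5)*(m^3 - 8*m^2 + 15*m) = (m - 5)^2*(m^2 - 3*m) = m*(m - 5)^2*(m - 3)
(3) = (j + 2)*(j^3 - j^2 - 10*j - 8) = (j - 4)*(j + 2)*(j^2 + 3*j + 2) = (j - 4)*(j + 2)^2*(j + 1)
(4) = (k - 4)*(k^2 + 5*k + 6) = (k - 4)*(k + 2)*(k + 3)
(5) = (w - 4)*(w^2 - 2*w) = (w - 4)*(w - 2)*(w)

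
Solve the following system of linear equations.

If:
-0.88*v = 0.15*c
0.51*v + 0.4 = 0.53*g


Then:
c = -5.86666666666667*v
g = 0.962264150943396*v + 0.754716981132076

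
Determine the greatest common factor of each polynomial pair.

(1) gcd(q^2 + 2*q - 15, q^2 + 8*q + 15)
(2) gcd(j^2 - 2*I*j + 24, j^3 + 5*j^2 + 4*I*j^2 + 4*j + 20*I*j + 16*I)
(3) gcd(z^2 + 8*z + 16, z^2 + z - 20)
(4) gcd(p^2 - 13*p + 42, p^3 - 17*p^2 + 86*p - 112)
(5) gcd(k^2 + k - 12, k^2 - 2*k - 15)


(1) = q + 5
(2) = j + 4*I
(3) = 1
(4) = p - 7
(5) = gcd((k - 3)*(k + 4), (k - 5)*(k + 3)) = 1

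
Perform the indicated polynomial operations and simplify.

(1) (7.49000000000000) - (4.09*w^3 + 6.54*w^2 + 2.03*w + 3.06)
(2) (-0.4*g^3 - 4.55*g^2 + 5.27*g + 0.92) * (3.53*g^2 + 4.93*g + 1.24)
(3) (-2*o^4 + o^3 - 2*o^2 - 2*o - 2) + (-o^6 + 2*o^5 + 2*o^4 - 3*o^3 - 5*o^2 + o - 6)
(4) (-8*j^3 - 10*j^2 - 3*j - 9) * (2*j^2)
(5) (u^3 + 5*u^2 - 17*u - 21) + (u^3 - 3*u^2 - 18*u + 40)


(1) = -4.09*w^3 - 6.54*w^2 - 2.03*w + 4.43
(2) = -1.412*g^5 - 18.0335*g^4 - 4.3244*g^3 + 23.5867*g^2 + 11.0704*g + 1.1408
(3) = -o^6 + 2*o^5 - 2*o^3 - 7*o^2 - o - 8
(4) = -16*j^5 - 20*j^4 - 6*j^3 - 18*j^2
(5) = 2*u^3 + 2*u^2 - 35*u + 19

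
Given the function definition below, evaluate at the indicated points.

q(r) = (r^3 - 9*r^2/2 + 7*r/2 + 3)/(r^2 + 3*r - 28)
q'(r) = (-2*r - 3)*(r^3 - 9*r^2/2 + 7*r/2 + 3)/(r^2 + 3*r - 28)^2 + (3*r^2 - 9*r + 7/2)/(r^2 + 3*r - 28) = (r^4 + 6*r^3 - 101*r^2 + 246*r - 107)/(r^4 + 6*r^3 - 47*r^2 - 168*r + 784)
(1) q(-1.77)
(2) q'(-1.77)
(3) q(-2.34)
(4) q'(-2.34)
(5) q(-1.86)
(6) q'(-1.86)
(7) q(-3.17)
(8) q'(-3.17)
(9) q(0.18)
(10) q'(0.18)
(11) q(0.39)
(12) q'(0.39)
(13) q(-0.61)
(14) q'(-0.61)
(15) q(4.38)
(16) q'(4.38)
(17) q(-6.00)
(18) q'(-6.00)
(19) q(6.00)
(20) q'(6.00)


(1) = 0.76
(2) = -0.97
(3) = 1.44
(4) = -1.47
(5) = 0.85
(6) = -1.04
(7) = 3.10
(8) = -2.64
(9) = -0.13
(10) = -0.09
(11) = -0.14
(12) = -0.04
(13) = 0.04
(14) = -0.34
(15) = 3.71
(16) = -5.08
(17) = 39.60
(18) = -52.19
(19) = 3.00
(20) = 0.48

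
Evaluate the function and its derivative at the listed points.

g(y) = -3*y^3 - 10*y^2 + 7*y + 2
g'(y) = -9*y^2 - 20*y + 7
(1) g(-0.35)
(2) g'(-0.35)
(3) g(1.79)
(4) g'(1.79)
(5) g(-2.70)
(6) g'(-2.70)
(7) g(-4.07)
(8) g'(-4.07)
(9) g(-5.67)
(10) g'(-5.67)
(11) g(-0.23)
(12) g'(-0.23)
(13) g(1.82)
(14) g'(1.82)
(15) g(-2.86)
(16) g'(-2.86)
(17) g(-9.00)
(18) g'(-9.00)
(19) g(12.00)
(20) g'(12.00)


(1) = -1.55
(2) = 12.90
(3) = -34.72
(4) = -57.64
(5) = -30.75
(6) = -4.61
(7) = 10.12
(8) = -60.68
(9) = 187.67
(10) = -168.94
(11) = -0.10
(12) = 11.12
(13) = -36.47
(14) = -59.21
(15) = -29.64
(16) = -9.42
(17) = 1316.00
(18) = -542.00
(19) = -6538.00
(20) = -1529.00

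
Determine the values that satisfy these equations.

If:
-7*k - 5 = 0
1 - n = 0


Then:
k = -5/7
n = 1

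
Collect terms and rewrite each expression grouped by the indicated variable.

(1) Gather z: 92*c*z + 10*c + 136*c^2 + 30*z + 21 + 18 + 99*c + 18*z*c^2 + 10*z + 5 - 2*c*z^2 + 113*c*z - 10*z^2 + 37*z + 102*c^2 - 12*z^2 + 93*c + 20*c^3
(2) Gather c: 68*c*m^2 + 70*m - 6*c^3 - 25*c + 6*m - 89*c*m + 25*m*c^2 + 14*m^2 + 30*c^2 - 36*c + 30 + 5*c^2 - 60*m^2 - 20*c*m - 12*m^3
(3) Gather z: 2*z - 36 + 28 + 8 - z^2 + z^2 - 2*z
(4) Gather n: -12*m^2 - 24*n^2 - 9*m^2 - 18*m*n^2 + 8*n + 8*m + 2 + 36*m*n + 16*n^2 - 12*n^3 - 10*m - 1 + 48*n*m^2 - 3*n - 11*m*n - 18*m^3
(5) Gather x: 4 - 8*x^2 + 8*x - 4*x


(1) = 20*c^3 + 238*c^2 + 202*c + z^2*(-2*c - 22) + z*(18*c^2 + 205*c + 77) + 44
(2) = -6*c^3 + c^2*(25*m + 35) + c*(68*m^2 - 109*m - 61) - 12*m^3 - 46*m^2 + 76*m + 30
(3) = 0
(4) = -18*m^3 - 21*m^2 - 2*m - 12*n^3 + n^2*(-18*m - 8) + n*(48*m^2 + 25*m + 5) + 1
(5) = -8*x^2 + 4*x + 4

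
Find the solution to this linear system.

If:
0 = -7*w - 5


Then:
w = -5/7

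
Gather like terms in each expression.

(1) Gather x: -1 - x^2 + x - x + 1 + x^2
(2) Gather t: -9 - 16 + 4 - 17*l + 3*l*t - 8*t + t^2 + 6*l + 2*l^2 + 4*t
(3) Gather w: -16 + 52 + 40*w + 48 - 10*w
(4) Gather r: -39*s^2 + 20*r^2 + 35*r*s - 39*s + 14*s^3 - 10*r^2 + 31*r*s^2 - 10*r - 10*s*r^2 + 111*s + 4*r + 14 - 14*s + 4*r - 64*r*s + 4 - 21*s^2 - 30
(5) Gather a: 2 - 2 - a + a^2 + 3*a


(1) = 0
(2) = 2*l^2 - 11*l + t^2 + t*(3*l - 4) - 21
(3) = 30*w + 84
(4) = r^2*(10 - 10*s) + r*(31*s^2 - 29*s - 2) + 14*s^3 - 60*s^2 + 58*s - 12
(5) = a^2 + 2*a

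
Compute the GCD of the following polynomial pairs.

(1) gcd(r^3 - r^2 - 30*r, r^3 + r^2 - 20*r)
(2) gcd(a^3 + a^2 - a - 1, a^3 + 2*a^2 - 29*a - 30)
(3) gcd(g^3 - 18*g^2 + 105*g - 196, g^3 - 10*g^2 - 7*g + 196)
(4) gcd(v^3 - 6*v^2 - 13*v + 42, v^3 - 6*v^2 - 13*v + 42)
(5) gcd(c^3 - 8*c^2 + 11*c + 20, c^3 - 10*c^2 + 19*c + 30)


(1) = r^2 + 5*r
(2) = gcd((a - 1)*(a + 1)^2, (a - 5)*(a + 1)*(a + 6)) = a + 1
(3) = g^2 - 14*g + 49
(4) = gcd((v - 7)*(v - 2)*(v + 3), (v - 7)*(v - 2)*(v + 3)) = v^3 - 6*v^2 - 13*v + 42
(5) = gcd((c - 5)*(c - 4)*(c + 1), (c - 6)*(c - 5)*(c + 1)) = c^2 - 4*c - 5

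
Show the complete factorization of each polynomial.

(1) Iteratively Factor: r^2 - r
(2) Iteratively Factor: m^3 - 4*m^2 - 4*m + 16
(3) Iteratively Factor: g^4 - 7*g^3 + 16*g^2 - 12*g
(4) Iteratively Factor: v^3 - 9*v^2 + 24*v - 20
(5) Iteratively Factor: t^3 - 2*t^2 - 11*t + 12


(1) = (r - 1)*(r)
(2) = (m - 4)*(m^2 - 4) = (m - 4)*(m + 2)*(m - 2)
(3) = (g)*(g^3 - 7*g^2 + 16*g - 12) = g*(g - 2)*(g^2 - 5*g + 6) = g*(g - 3)*(g - 2)*(g - 2)
(4) = (v - 2)*(v^2 - 7*v + 10) = (v - 5)*(v - 2)*(v - 2)
(5) = (t - 4)*(t^2 + 2*t - 3) = (t - 4)*(t - 1)*(t + 3)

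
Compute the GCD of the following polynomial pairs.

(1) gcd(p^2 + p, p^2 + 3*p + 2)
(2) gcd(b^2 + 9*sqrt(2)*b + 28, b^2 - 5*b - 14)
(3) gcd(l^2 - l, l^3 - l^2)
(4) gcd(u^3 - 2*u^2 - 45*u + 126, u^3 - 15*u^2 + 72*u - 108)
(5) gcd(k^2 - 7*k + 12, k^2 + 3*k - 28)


(1) = p + 1
(2) = gcd((b + 2*sqrt(2))*(b + 7*sqrt(2)), (b - 7)*(b + 2)) = 1
(3) = gcd(l*(l - 1), l^2*(l - 1)) = l^2 - l
(4) = gcd((u - 6)*(u - 3)*(u + 7), (u - 6)^2*(u - 3)) = u^2 - 9*u + 18
(5) = gcd((k - 4)*(k - 3), (k - 4)*(k + 7)) = k - 4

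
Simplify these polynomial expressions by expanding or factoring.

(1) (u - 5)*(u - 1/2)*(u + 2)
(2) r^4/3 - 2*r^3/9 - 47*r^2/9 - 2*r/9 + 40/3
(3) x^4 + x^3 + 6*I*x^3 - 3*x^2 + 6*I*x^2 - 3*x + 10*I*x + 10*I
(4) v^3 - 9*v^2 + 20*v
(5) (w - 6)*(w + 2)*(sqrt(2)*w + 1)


(1) = u^3 - 7*u^2/2 - 17*u/2 + 5
(2) = (r/3 + 1)*(r - 4)*(r - 5/3)*(r + 2)
(3) = (x + 2*I)*(x + 5*I)*(-I*x - I)*(I*x + 1)
(4) = v*(v - 5)*(v - 4)
(5) = sqrt(2)*w^3 - 4*sqrt(2)*w^2 + w^2 - 12*sqrt(2)*w - 4*w - 12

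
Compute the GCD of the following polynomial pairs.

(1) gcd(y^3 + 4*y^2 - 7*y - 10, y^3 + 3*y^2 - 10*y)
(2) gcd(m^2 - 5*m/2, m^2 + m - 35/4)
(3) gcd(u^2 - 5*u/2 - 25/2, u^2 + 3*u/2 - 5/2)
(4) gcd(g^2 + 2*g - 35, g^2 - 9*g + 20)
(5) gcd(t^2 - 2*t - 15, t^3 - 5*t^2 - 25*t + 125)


(1) = y^2 + 3*y - 10
(2) = m - 5/2
(3) = gcd((u - 5)*(u + 5/2), (u - 1)*(u + 5/2)) = u + 5/2
(4) = gcd((g - 5)*(g + 7), (g - 5)*(g - 4)) = g - 5
(5) = gcd((t - 5)*(t + 3), (t - 5)^2*(t + 5)) = t - 5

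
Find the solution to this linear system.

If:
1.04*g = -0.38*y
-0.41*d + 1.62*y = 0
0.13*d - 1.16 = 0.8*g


Then:
d = 5.69
g = -0.53
y = 1.44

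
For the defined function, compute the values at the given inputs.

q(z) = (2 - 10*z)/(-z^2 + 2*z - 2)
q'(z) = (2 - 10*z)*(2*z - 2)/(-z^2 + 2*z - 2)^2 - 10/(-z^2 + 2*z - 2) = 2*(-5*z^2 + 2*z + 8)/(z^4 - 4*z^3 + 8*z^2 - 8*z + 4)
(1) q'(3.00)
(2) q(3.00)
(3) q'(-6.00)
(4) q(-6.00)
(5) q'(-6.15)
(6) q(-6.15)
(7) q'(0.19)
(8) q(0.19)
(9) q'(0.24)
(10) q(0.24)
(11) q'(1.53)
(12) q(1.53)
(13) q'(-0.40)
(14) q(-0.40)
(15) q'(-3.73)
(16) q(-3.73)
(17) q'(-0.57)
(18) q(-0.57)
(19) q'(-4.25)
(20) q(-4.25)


(1) = -2.48
(2) = 5.60
(3) = -0.15
(4) = -1.24
(5) = -0.14
(6) = -1.22
(7) = 5.98
(8) = -0.06
(9) = 6.58
(10) = 0.25
(11) = -0.79
(12) = 10.38
(13) = 1.46
(14) = -2.03
(15) = -0.25
(16) = -1.68
(17) = 0.87
(18) = -2.22
(19) = -0.22
(20) = -1.56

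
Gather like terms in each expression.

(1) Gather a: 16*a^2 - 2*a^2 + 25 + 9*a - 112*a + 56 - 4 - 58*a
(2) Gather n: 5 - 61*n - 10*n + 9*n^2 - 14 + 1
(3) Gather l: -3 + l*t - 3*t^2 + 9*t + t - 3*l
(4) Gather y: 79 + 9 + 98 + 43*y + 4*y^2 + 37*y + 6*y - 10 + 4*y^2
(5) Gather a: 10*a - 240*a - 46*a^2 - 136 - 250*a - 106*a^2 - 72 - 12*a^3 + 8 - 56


(1) = 14*a^2 - 161*a + 77
(2) = 9*n^2 - 71*n - 8
(3) = l*(t - 3) - 3*t^2 + 10*t - 3
(4) = 8*y^2 + 86*y + 176
(5) = -12*a^3 - 152*a^2 - 480*a - 256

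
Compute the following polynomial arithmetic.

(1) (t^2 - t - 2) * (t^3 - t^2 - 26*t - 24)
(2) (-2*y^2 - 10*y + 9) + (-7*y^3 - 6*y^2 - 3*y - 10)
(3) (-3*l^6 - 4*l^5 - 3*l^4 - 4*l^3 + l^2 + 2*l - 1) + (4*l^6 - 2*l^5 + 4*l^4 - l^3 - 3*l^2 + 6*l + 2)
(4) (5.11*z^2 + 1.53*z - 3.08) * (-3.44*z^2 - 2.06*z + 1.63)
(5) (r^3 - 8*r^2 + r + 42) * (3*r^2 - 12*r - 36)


(1) = t^5 - 2*t^4 - 27*t^3 + 4*t^2 + 76*t + 48
(2) = -7*y^3 - 8*y^2 - 13*y - 1
(3) = l^6 - 6*l^5 + l^4 - 5*l^3 - 2*l^2 + 8*l + 1
(4) = -17.5784*z^4 - 15.7898*z^3 + 15.7727*z^2 + 8.8387*z - 5.0204
(5) = 3*r^5 - 36*r^4 + 63*r^3 + 402*r^2 - 540*r - 1512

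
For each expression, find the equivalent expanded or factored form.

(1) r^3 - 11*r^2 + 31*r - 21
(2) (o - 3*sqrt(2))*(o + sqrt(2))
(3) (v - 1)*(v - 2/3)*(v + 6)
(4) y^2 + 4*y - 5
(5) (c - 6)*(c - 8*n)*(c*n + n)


(1) = (r - 7)*(r - 3)*(r - 1)
(2) = o^2 - 2*sqrt(2)*o - 6
(3) = v^3 + 13*v^2/3 - 28*v/3 + 4
(4) = (y - 1)*(y + 5)
(5) = c^3*n - 8*c^2*n^2 - 5*c^2*n + 40*c*n^2 - 6*c*n + 48*n^2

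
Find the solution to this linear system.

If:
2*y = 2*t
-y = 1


Then:
t = -1
y = -1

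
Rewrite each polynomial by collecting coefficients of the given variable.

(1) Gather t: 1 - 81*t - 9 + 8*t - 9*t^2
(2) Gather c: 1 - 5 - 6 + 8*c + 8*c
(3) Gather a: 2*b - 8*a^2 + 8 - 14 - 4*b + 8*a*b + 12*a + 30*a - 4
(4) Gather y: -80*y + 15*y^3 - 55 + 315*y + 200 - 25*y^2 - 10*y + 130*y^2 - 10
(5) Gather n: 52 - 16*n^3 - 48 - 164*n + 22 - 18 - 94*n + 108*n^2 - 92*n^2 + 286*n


(1) = -9*t^2 - 73*t - 8
(2) = 16*c - 10
(3) = -8*a^2 + a*(8*b + 42) - 2*b - 10
(4) = 15*y^3 + 105*y^2 + 225*y + 135
(5) = -16*n^3 + 16*n^2 + 28*n + 8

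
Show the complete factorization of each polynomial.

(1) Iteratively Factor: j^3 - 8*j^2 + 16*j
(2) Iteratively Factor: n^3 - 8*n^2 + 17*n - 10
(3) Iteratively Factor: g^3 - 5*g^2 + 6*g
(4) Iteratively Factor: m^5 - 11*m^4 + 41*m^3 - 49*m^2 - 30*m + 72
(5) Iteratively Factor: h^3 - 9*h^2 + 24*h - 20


(1) = (j)*(j^2 - 8*j + 16) = j*(j - 4)*(j - 4)
(2) = (n - 1)*(n^2 - 7*n + 10) = (n - 5)*(n - 1)*(n - 2)
(3) = (g)*(g^2 - 5*g + 6) = g*(g - 3)*(g - 2)
(4) = (m - 3)*(m^4 - 8*m^3 + 17*m^2 + 2*m - 24) = (m - 3)*(m - 2)*(m^3 - 6*m^2 + 5*m + 12) = (m - 3)^2*(m - 2)*(m^2 - 3*m - 4) = (m - 4)*(m - 3)^2*(m - 2)*(m + 1)
(5) = (h - 2)*(h^2 - 7*h + 10) = (h - 5)*(h - 2)*(h - 2)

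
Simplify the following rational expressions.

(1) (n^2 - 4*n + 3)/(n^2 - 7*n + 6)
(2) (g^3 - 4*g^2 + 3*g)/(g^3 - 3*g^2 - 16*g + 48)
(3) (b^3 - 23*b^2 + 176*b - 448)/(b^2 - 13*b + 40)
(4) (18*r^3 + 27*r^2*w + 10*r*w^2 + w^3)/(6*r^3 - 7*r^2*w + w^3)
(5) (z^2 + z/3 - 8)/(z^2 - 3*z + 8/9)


(1) = (n - 3)/(n - 6)
(2) = (g^2 - g)/(g^2 - 16)
(3) = (b^2 - 15*b + 56)/(b - 5)
(4) = (6*r^2 + 7*r*w + w^2)/(2*r^2 - 3*r*w + w^2)
(5) = (3*z + 9)/(3*z - 1)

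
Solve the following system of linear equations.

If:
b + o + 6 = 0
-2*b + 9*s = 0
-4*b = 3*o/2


Then:
b = 18/5
o = -48/5
s = 4/5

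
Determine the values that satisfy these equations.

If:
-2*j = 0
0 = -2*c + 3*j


Then:
c = 0
j = 0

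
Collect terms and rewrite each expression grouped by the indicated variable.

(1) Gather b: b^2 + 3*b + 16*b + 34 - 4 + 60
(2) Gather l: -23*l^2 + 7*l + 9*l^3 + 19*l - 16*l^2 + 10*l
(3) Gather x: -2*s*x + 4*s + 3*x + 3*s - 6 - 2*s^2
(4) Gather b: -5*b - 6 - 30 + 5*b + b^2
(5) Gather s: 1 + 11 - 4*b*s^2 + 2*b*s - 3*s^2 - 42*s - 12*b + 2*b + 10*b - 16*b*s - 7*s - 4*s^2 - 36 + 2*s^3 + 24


(1) = b^2 + 19*b + 90
(2) = 9*l^3 - 39*l^2 + 36*l
(3) = -2*s^2 + 7*s + x*(3 - 2*s) - 6
(4) = b^2 - 36
(5) = 2*s^3 + s^2*(-4*b - 7) + s*(-14*b - 49)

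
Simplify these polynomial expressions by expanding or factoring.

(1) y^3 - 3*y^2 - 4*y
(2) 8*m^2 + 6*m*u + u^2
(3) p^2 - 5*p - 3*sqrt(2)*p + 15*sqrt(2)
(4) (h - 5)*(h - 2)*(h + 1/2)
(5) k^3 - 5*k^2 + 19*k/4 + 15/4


(1) = y*(y - 4)*(y + 1)
(2) = (2*m + u)*(4*m + u)
(3) = (p - 5)*(p - 3*sqrt(2))
(4) = h^3 - 13*h^2/2 + 13*h/2 + 5
(5) = (k - 3)*(k - 5/2)*(k + 1/2)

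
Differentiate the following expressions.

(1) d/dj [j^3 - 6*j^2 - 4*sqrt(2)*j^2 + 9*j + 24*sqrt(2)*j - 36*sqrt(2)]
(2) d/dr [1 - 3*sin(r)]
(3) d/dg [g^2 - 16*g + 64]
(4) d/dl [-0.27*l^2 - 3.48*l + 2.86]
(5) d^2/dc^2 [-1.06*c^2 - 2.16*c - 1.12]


(1) = 3*j^2 - 12*j - 8*sqrt(2)*j + 9 + 24*sqrt(2)
(2) = -3*cos(r)
(3) = 2*g - 16
(4) = -0.54*l - 3.48
(5) = -2.12000000000000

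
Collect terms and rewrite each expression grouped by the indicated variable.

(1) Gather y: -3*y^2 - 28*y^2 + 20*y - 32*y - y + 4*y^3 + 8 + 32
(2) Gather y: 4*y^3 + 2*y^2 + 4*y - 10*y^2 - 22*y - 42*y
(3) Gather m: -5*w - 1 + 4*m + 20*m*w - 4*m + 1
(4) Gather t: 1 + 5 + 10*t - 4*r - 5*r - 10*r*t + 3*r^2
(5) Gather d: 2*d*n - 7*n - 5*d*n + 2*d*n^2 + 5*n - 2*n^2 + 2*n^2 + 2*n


(1) = 4*y^3 - 31*y^2 - 13*y + 40
(2) = 4*y^3 - 8*y^2 - 60*y
(3) = 20*m*w - 5*w
(4) = 3*r^2 - 9*r + t*(10 - 10*r) + 6
(5) = d*(2*n^2 - 3*n)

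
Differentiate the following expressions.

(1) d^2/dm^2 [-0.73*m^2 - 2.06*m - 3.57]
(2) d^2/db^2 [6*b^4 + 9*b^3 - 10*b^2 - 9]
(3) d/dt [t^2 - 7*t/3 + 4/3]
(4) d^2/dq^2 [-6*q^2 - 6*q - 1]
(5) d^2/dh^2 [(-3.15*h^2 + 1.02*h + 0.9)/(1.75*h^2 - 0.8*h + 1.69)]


(1) = -1.46000000000000
(2) = 72*b^2 + 54*b - 20
(3) = 2*t - 7/3
(4) = -12
(5) = (-2.5725*h^3 + 72.43425*h^2 - 25.6599*h - 19.40685)/(5.359375*h^6 - 7.35*h^5 + 18.886875*h^4 - 14.708*h^3 + 18.239325*h^2 - 6.85464*h + 4.826809)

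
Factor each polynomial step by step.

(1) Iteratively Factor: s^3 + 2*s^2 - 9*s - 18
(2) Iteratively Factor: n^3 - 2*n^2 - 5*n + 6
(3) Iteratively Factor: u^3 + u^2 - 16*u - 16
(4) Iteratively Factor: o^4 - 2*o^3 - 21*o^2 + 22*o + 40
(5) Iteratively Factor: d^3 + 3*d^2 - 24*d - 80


(1) = (s + 3)*(s^2 - s - 6) = (s - 3)*(s + 3)*(s + 2)
(2) = (n - 3)*(n^2 + n - 2) = (n - 3)*(n - 1)*(n + 2)
(3) = (u + 4)*(u^2 - 3*u - 4) = (u + 1)*(u + 4)*(u - 4)
(4) = (o - 2)*(o^3 - 21*o - 20) = (o - 2)*(o + 4)*(o^2 - 4*o - 5) = (o - 5)*(o - 2)*(o + 4)*(o + 1)
(5) = (d - 5)*(d^2 + 8*d + 16) = (d - 5)*(d + 4)*(d + 4)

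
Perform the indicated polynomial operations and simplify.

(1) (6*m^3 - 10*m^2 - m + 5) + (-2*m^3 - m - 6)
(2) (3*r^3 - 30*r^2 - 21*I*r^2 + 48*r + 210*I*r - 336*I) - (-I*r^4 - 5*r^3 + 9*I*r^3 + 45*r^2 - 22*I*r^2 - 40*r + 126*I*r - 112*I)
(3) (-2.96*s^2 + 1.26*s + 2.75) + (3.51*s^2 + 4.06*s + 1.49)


(1) = 4*m^3 - 10*m^2 - 2*m - 1
(2) = I*r^4 + 8*r^3 - 9*I*r^3 - 75*r^2 + I*r^2 + 88*r + 84*I*r - 224*I
(3) = 0.55*s^2 + 5.32*s + 4.24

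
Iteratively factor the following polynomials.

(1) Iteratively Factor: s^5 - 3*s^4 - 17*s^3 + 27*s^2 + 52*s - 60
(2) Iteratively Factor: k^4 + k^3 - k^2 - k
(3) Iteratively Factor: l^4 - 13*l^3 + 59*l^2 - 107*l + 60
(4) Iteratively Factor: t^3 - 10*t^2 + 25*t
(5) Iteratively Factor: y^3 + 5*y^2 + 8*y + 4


(1) = (s - 5)*(s^4 + 2*s^3 - 7*s^2 - 8*s + 12) = (s - 5)*(s - 1)*(s^3 + 3*s^2 - 4*s - 12) = (s - 5)*(s - 1)*(s + 3)*(s^2 - 4) = (s - 5)*(s - 2)*(s - 1)*(s + 3)*(s + 2)
(2) = (k + 1)*(k^3 - k) = (k + 1)^2*(k^2 - k) = k*(k + 1)^2*(k - 1)
(3) = (l - 1)*(l^3 - 12*l^2 + 47*l - 60) = (l - 5)*(l - 1)*(l^2 - 7*l + 12) = (l - 5)*(l - 3)*(l - 1)*(l - 4)
(4) = (t - 5)*(t^2 - 5*t) = (t - 5)^2*(t)
(5) = (y + 2)*(y^2 + 3*y + 2) = (y + 2)^2*(y + 1)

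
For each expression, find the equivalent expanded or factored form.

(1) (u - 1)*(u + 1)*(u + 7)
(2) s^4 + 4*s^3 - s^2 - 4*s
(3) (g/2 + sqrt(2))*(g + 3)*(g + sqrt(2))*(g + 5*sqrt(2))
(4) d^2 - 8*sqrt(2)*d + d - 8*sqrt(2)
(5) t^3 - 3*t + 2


(1) = u^3 + 7*u^2 - u - 7
(2) = s*(s - 1)*(s + 1)*(s + 4)
(3) = g^4/2 + 3*g^3/2 + 4*sqrt(2)*g^3 + 12*sqrt(2)*g^2 + 17*g^2 + 10*sqrt(2)*g + 51*g + 30*sqrt(2)
(4) = (d + 1)*(d - 8*sqrt(2))
(5) = (t - 1)^2*(t + 2)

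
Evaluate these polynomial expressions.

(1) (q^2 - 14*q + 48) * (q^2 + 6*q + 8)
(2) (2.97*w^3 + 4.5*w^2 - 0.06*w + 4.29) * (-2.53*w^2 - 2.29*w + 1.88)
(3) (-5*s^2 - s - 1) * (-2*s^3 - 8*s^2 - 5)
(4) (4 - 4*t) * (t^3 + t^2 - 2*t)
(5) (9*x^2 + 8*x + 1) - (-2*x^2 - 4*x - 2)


(1) = q^4 - 8*q^3 - 28*q^2 + 176*q + 384
(2) = -7.5141*w^5 - 18.1863*w^4 - 4.5696*w^3 - 2.2563*w^2 - 9.9369*w + 8.0652
(3) = 10*s^5 + 42*s^4 + 10*s^3 + 33*s^2 + 5*s + 5
(4) = -4*t^4 + 12*t^2 - 8*t
(5) = 11*x^2 + 12*x + 3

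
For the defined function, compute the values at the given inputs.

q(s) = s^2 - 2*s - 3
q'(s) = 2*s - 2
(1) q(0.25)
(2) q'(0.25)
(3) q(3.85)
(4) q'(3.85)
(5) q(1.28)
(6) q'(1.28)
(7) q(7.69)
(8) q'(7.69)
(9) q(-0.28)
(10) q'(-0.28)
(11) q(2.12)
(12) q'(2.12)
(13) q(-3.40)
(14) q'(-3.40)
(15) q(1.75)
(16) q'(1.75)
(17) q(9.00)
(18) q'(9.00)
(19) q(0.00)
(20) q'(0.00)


(1) = -3.44
(2) = -1.50
(3) = 4.12
(4) = 5.70
(5) = -3.92
(6) = 0.56
(7) = 40.76
(8) = 13.38
(9) = -2.36
(10) = -2.56
(11) = -2.75
(12) = 2.24
(13) = 15.36
(14) = -8.80
(15) = -3.44
(16) = 1.50
(17) = 60.00
(18) = 16.00
(19) = -3.00
(20) = -2.00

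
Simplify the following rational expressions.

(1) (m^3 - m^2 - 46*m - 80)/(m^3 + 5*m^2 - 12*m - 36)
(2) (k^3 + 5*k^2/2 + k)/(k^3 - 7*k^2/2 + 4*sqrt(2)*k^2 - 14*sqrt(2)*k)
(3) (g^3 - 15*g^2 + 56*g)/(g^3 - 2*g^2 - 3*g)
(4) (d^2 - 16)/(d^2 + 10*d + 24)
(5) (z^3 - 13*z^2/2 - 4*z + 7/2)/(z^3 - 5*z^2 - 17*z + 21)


(1) = (m^2 - 3*m - 40)/(m^2 + 3*m - 18)
(2) = (4*k^2 + 10*k + 4)/(4*k^2 + k*(-14 + 16*sqrt(2)) - 56*sqrt(2))
(3) = (g^2 - 15*g + 56)/(g^2 - 2*g - 3)
(4) = (d - 4)/(d + 6)
(5) = (2*z^2 + z - 1)/(2*z^2 + 4*z - 6)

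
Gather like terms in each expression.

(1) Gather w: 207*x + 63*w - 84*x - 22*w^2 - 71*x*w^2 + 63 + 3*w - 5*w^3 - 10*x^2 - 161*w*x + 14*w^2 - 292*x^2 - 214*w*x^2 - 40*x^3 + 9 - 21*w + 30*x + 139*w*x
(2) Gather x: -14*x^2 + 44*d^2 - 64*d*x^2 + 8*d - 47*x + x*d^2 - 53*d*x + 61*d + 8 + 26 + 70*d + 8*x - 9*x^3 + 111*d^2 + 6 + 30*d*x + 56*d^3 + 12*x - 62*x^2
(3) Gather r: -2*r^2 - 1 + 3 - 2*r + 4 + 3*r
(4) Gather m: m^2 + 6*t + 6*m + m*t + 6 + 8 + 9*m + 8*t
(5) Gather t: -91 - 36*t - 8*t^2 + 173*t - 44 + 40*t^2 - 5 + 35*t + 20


(1) = -5*w^3 + w^2*(-71*x - 8) + w*(-214*x^2 - 22*x + 45) - 40*x^3 - 302*x^2 + 153*x + 72
(2) = 56*d^3 + 155*d^2 + 139*d - 9*x^3 + x^2*(-64*d - 76) + x*(d^2 - 23*d - 27) + 40
(3) = -2*r^2 + r + 6
(4) = m^2 + m*(t + 15) + 14*t + 14
(5) = 32*t^2 + 172*t - 120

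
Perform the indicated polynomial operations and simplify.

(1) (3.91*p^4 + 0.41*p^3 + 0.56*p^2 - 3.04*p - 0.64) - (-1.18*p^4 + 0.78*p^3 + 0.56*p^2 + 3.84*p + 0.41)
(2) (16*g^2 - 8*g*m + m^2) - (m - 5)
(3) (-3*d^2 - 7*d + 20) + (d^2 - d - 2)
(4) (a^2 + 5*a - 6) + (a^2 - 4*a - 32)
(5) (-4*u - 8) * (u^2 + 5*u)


(1) = 5.09*p^4 - 0.37*p^3 - 6.88*p - 1.05
(2) = 16*g^2 - 8*g*m + m^2 - m + 5
(3) = -2*d^2 - 8*d + 18
(4) = 2*a^2 + a - 38
(5) = -4*u^3 - 28*u^2 - 40*u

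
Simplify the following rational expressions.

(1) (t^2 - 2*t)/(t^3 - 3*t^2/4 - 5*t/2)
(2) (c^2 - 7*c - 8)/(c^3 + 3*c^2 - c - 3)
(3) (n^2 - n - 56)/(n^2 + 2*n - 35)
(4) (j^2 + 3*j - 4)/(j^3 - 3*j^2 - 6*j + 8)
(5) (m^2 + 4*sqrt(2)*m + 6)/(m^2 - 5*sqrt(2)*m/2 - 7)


(1) = 4/(4*t + 5)
(2) = (c - 8)/(c^2 + 2*c - 3)
(3) = (n - 8)/(n - 5)
(4) = (j + 4)/(j^2 - 2*j - 8)
(5) = (2*m + 6*sqrt(2))/(2*m - 7*sqrt(2))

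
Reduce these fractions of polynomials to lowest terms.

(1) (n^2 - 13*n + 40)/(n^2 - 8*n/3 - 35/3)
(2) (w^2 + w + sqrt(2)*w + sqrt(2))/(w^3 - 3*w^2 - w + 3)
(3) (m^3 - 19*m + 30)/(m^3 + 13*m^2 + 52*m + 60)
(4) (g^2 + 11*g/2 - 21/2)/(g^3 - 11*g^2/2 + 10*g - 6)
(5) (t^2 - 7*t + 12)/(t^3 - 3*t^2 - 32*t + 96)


(1) = (3*n - 24)/(3*n + 7)
(2) = (w + sqrt(2))/(w^2 - 4*w + 3)
(3) = (m^2 - 5*m + 6)/(m^2 + 8*m + 12)
(4) = (g + 7)/(g^2 - 4*g + 4)
(5) = (t - 4)/(t^2 - 32)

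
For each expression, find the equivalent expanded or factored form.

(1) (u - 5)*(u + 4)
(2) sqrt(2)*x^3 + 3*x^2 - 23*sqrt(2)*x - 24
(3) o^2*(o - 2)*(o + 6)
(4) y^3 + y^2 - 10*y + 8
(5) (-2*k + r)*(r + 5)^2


(1) = u^2 - u - 20
(2) = (x - 3*sqrt(2))*(x + 4*sqrt(2))*(sqrt(2)*x + 1)
(3) = o^4 + 4*o^3 - 12*o^2
(4) = (y - 2)*(y - 1)*(y + 4)
(5) = -2*k*r^2 - 20*k*r - 50*k + r^3 + 10*r^2 + 25*r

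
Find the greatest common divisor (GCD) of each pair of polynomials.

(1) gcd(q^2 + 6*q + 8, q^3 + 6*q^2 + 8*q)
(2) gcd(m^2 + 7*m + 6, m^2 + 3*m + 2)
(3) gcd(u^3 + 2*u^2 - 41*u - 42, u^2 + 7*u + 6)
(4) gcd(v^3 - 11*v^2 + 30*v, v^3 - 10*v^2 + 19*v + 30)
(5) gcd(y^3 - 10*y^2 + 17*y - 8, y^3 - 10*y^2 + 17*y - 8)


(1) = q^2 + 6*q + 8
(2) = gcd((m + 1)*(m + 6), (m + 1)*(m + 2)) = m + 1
(3) = gcd((u - 6)*(u + 1)*(u + 7), (u + 1)*(u + 6)) = u + 1
(4) = v^2 - 11*v + 30
(5) = y^3 - 10*y^2 + 17*y - 8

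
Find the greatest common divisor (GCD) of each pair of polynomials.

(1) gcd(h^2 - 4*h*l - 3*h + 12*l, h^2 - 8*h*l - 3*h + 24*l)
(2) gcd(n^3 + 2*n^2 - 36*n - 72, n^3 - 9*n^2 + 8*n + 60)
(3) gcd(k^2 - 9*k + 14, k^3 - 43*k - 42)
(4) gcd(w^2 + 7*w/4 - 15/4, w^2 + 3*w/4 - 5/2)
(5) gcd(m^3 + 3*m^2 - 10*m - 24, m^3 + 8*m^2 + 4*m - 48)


(1) = h - 3
(2) = gcd((n - 6)*(n + 2)*(n + 6), (n - 6)*(n - 5)*(n + 2)) = n^2 - 4*n - 12
(3) = gcd((k - 7)*(k - 2), (k - 7)*(k + 1)*(k + 6)) = k - 7
(4) = w - 5/4
(5) = m + 4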